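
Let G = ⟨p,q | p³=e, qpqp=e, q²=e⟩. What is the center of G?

An element z ∈ Z(G) iff z commutes with every generator.
For example e is central: e·p = p = p·e; e·q = q = q·e.
Whereas p ∉ Z(G) since p·q = pq ≠ p²q = q·p.
Checking each of the 6 elements this way gives Z(G) = {e}, of order 1.

Answer: {e}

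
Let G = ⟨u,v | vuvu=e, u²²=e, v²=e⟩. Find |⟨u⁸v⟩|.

|⟨u⁸v⟩| equals the order of u⁸v. Compute successive powers until reaching e:
  (u⁸v)¹ = u⁸v, (u⁸v)² = e.
The smallest positive k with (u⁸v)ᵏ = e is 2, so |⟨u⁸v⟩| = 2.

Answer: 2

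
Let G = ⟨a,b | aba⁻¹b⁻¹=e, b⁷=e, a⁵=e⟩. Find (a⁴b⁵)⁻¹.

The order of (a⁴b⁵) is 35 (smallest k with (a⁴b⁵)ᵏ = e), so (a⁴b⁵)⁻¹ = (a⁴b⁵)³⁴ = ab².
Check: (a⁴b⁵) · (ab²) → (a⁴b⁵) · a = b⁵;   (b⁵) · b² = e, giving e as required.

Answer: ab²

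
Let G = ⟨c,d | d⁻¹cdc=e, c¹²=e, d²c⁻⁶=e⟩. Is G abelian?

c·d = cd but d·c = c⁵d⁻¹, so c·d ≠ d·c and G is not abelian.

Answer: No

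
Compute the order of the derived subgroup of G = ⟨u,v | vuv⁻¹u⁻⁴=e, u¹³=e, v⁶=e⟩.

G' = [G, G] is generated by all commutators. The generator-pair commutators are: [u, v] = u¹⁰.
The subgroup they normally generate is {e, u, u², u³, u⁴, u⁵, u⁶, u⁷, u⁸, u⁹, u¹⁰, u¹¹, u¹²}, of order 13.
Check: |G/G'| = 78/13 = 6 is the order of the abelianisation.

Answer: 13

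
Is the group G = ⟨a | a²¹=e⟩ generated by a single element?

|G| = 21. The element a has order 21 (its powers give 21 distinct elements), so ⟨a⟩ = G and G is cyclic.

Answer: Yes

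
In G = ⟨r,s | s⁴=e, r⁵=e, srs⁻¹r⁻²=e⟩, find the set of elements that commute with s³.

⟨s³⟩ ⊆ C_G(s³) since powers of s³ commute with s³; so |C_G(s³)| ≥ |⟨s³⟩| = 4.
By orbit–stabilizer, |C_G(s³)| = |G| / |conj. class of s³| = 20 / 5 = 4.
The 4 elements commuting with s³ are {e, s, s², s³}.

Answer: {e, s, s², s³}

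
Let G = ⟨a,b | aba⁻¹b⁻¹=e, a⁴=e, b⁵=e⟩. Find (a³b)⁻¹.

The order of (a³b) is 20 (smallest k with (a³b)ᵏ = e), so (a³b)⁻¹ = (a³b)¹⁹ = ab⁴.
Check: (a³b) · (ab⁴) → (a³b) · a = b;   b · b⁴ = e, giving e as required.

Answer: ab⁴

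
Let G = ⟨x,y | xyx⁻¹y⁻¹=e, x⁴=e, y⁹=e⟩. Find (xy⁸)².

Compute successive powers of (xy⁸), reducing at each step:
  (xy⁸)²: (xy⁸) · x = x²y⁸;   (x²y⁸) · y⁸ = x²y⁷

Answer: x²y⁷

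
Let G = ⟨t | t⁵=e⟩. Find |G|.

G is generated by a single element, so G is cyclic. The relator gives t⁵ = e and no smaller power is forced to be e, so the 5 powers {e, t, t², t³, t⁴} are distinct. Hence |G| = 5.

Answer: 5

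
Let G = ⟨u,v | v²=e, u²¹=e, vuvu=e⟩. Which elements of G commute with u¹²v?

⟨u¹²v⟩ ⊆ C_G(u¹²v) since powers of u¹²v commute with u¹²v; so |C_G(u¹²v)| ≥ |⟨u¹²v⟩| = 2.
By orbit–stabilizer, |C_G(u¹²v)| = |G| / |conj. class of u¹²v| = 42 / 21 = 2.
The 2 elements commuting with u¹²v are {e, u¹²v}.

Answer: {e, u¹²v}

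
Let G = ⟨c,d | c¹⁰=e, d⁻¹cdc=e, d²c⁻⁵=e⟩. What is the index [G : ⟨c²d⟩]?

First find ord(c²d) by computing successive powers:
  (c²d)¹ = c²d, (c²d)² = c⁵, (c²d)³ = c²d⁻¹, (c²d)⁴ = e.
So |⟨c²d⟩| = ord(c²d) = 4. With |G| = 20, by Lagrange [G : ⟨c²d⟩] = 20/4 = 5.

Answer: 5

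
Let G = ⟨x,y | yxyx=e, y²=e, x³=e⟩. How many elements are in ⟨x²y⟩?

|⟨x²y⟩| equals the order of x²y. Compute successive powers until reaching e:
  (x²y)¹ = x²y, (x²y)² = e.
The smallest positive k with (x²y)ᵏ = e is 2, so |⟨x²y⟩| = 2.

Answer: 2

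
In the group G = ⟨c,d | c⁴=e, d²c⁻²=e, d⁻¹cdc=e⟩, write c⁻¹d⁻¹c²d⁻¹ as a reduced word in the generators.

Multiply left to right, reducing at each step:
  (c³) · d⁻¹ = cd
  (cd) · c² = cd⁻¹
  (cd⁻¹) · d⁻¹ = c³

Answer: c³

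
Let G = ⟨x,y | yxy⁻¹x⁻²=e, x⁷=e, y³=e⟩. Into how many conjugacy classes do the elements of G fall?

The conjugacy classes (representative and size) are:
  [e] (size 1), [x²] (size 3), [x⁵] (size 3), [y] (size 7), [y²] (size 7).
Class equation: 1 + 3 + 3 + 7 + 7 = 21 = |G|. So G has 5 conjugacy classes.

Answer: 5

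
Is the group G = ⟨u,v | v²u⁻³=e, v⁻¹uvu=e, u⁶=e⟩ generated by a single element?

Every cyclic group is abelian. But u·v = uv while v·u = u²v⁻¹, so u·v ≠ v·u and G is not abelian. Hence G is not cyclic.

Answer: No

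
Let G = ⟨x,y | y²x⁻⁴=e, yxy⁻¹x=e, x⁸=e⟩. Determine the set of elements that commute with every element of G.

An element z ∈ Z(G) iff z commutes with every generator.
For example x⁴ is central: (x⁴)·x = x⁵ = x·(x⁴); (x⁴)·y = y⁻¹ = y·(x⁴).
Whereas x ∉ Z(G) since x·y = xy ≠ x³y⁻¹ = y·x.
Checking each of the 16 elements this way gives Z(G) = {e, x⁴}, of order 2.

Answer: {e, x⁴}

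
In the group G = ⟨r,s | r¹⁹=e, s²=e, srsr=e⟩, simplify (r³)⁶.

Compute successive powers of (r³), reducing at each step:
  (r³)²: (r³) · r³ = r⁶
  (r³)³: (r⁶) · r³ = r⁹
  (r³)⁴: (r⁹) · r³ = r¹²
  (r³)⁵: (r¹²) · r³ = r¹⁵
  (r³)⁶: (r¹⁵) · r³ = r¹⁸

Answer: r¹⁸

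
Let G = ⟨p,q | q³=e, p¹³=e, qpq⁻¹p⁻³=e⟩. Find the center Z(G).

An element z ∈ Z(G) iff z commutes with every generator.
For example e is central: e·p = p = p·e; e·q = q = q·e.
Whereas p ∉ Z(G) since p·q = pq ≠ p³q = q·p.
Checking each of the 39 elements this way gives Z(G) = {e}, of order 1.

Answer: {e}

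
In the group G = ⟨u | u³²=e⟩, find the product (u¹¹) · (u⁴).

Compute (u¹¹) · (u⁴) by multiplying left to right and reducing via the relations at each step:
  (u¹¹) · u⁴ = u¹⁵

Answer: u¹⁵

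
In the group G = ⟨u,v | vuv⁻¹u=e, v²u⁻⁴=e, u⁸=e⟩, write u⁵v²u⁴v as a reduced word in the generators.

Multiply left to right, reducing at each step:
  (u⁵) · v² = u
  u · u⁴ = u⁵
  (u⁵) · v = uv⁻¹

Answer: uv⁻¹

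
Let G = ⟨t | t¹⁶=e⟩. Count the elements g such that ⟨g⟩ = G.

G is cyclic of order 16. An element generates G iff its order is 16, and a cyclic group of order 16 has exactly φ(16) = 8 such elements.

Answer: 8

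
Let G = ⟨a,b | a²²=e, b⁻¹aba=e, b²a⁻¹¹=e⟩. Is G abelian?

a·b = ab but b·a = a¹⁰b⁻¹, so a·b ≠ b·a and G is not abelian.

Answer: No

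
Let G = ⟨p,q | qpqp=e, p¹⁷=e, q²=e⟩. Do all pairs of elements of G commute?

p·q = pq but q·p = p¹⁶q, so p·q ≠ q·p and G is not abelian.

Answer: No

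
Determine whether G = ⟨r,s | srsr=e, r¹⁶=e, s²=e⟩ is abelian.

r·s = rs but s·r = r¹⁵s, so r·s ≠ s·r and G is not abelian.

Answer: No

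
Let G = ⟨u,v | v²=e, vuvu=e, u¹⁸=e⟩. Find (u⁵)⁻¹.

The order of (u⁵) is 18 (smallest k with (u⁵)ᵏ = e), so (u⁵)⁻¹ = (u⁵)¹⁷ = u¹³.
Check: (u⁵) · (u¹³) → (u⁵) · u¹³ = e, giving e as required.

Answer: u¹³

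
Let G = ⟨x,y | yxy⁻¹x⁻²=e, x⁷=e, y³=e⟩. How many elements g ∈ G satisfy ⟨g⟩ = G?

⟨g⟩ = G would require ord(g) = |G| = 21, but the maximum element order in G is 7 < 21. So G is not cyclic and no single element generates it: the count is 0.

Answer: 0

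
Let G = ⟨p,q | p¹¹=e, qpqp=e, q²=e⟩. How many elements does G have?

Enumerate words in the generators, reducing via the relations: the distinct elements are
  {e, p, q, pq, p², p³, p⁴, p⁵, p⁶, p⁷, p⁸, p⁹, p²q, p³q, p¹⁰, p⁴q, p⁵q, p⁶q, p⁷q, p⁸q, p⁹q, p¹⁰q}.
No further products give new elements, so |G| = 22.

Answer: 22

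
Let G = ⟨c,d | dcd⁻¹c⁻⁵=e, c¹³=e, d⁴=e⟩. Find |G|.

Enumerate words in the generators, reducing via the relations: the distinct elements are
  {c, d, e, cd, c², c³, c⁴, c⁵, c⁶, c⁷, c⁸, c⁹, d², d³, cd², cd³, c²d, c³d, c¹², c¹¹, c¹⁰, c⁴d, c⁵d, c⁶d, c⁷d, c⁸d, c⁹d, c²d², c²d³, c³d², c³d³, c¹²d, c¹¹d, c¹⁰d, c⁴d², c⁴d³, c⁵d², c⁵d³, c⁶d², c⁶d³, c⁷d², c⁷d³, c⁸d², c⁸d³, c⁹d², c⁹d³, c¹²d², c¹²d³, c¹¹d², c¹¹d³, c¹⁰d², c¹⁰d³}.
No further products give new elements, so |G| = 52.

Answer: 52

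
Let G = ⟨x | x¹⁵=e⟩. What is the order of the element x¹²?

Compute successive powers until reaching e:
  (x¹²)¹ = x¹², (x¹²)² = x⁹, (x¹²)³ = x⁶, (x¹²)⁴ = x³, (x¹²)⁵ = e.
The smallest positive k with (x¹²)ᵏ = e is 5.

Answer: 5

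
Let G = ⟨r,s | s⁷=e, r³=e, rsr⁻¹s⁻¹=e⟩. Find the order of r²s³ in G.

Compute successive powers until reaching e:
  (r²s³)¹ = r²s³, (r²s³)² = rs⁶, (r²s³)³ = s², (r²s³)⁴ = r²s⁵, (r²s³)⁵ = rs, (r²s³)⁶ = s⁴, (r²s³)⁷ = r², (r²s³)⁸ = rs³, (r²s³)⁹ = s⁶, (r²s³)¹⁰ = r²s², (r²s³)¹¹ = rs⁵, (r²s³)¹² = s, (r²s³)¹³ = r²s⁴, (r²s³)¹⁴ = r, (r²s³)¹⁵ = s³, (r²s³)¹⁶ = r²s⁶, (r²s³)¹⁷ = rs², (r²s³)¹⁸ = s⁵, (r²s³)¹⁹ = r²s, (r²s³)²⁰ = rs⁴, (r²s³)²¹ = e.
The smallest positive k with (r²s³)ᵏ = e is 21.

Answer: 21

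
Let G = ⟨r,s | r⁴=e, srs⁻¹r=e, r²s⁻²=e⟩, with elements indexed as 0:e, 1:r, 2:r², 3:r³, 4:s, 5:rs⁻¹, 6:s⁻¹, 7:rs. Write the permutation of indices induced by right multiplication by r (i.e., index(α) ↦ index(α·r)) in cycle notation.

(0 1 2 3)(4 5 6 7)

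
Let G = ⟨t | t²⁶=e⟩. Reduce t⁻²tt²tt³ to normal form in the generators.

Multiply left to right, reducing at each step:
  (t²⁴) · t = t²⁵
  (t²⁵) · t² = t
  t · t = t²
  (t²) · t³ = t⁵

Answer: t⁵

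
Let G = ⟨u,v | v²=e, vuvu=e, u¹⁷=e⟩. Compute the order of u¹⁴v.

Compute successive powers until reaching e:
  (u¹⁴v)¹ = u¹⁴v, (u¹⁴v)² = e.
The smallest positive k with (u¹⁴v)ᵏ = e is 2.

Answer: 2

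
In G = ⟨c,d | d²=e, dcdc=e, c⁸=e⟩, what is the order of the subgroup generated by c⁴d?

|⟨c⁴d⟩| equals the order of c⁴d. Compute successive powers until reaching e:
  (c⁴d)¹ = c⁴d, (c⁴d)² = e.
The smallest positive k with (c⁴d)ᵏ = e is 2, so |⟨c⁴d⟩| = 2.

Answer: 2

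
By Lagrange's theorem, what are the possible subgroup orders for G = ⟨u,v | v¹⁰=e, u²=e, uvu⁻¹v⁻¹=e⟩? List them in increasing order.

|G| = 20 = 2² · 5. By Lagrange's theorem the order of any subgroup divides 20; the divisors of 20 are 1, 2, 4, 5, 10, 20.

Answer: 1, 2, 4, 5, 10, 20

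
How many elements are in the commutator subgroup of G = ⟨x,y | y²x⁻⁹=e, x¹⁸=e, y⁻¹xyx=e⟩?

G' = [G, G] is generated by all commutators. The generator-pair commutators are: [x, y] = x².
The subgroup they normally generate is {e, x², x⁴, x⁶, x⁸, x¹⁰, x¹², x¹⁴, x¹⁶}, of order 9.
Check: |G/G'| = 36/9 = 4 is the order of the abelianisation.

Answer: 9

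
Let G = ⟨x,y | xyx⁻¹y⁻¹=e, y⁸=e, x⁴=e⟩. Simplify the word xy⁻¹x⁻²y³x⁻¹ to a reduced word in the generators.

Multiply left to right, reducing at each step:
  x · y⁻¹ = xy⁷
  (xy⁷) · x⁻² = x³y⁷
  (x³y⁷) · y³ = x³y²
  (x³y²) · x⁻¹ = x²y²

Answer: x²y²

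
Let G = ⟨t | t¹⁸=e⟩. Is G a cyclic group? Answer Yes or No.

|G| = 18. The element t has order 18 (its powers give 18 distinct elements), so ⟨t⟩ = G and G is cyclic.

Answer: Yes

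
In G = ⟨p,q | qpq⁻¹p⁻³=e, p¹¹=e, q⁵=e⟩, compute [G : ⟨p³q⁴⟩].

First find ord(p³q⁴) by computing successive powers:
  (p³q⁴)¹ = p³q⁴, (p³q⁴)² = p⁴q³, (p³q⁴)³ = p⁸q², (p³q⁴)⁴ = p²q, (p³q⁴)⁵ = e.
So |⟨p³q⁴⟩| = ord(p³q⁴) = 5. With |G| = 55, by Lagrange [G : ⟨p³q⁴⟩] = 55/5 = 11.

Answer: 11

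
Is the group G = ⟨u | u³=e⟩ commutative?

G has a single generator, so G is cyclic and hence abelian.

Answer: Yes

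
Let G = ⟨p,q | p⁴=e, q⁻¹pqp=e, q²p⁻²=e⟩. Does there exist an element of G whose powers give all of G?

Every cyclic group is abelian. But p·q = pq while q·p = pq⁻¹, so p·q ≠ q·p and G is not abelian. Hence G is not cyclic.

Answer: No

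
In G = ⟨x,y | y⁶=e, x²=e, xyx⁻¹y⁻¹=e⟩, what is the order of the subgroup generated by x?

|⟨x⟩| equals the order of x. Compute successive powers until reaching e:
  x¹ = x, x² = e.
The smallest positive k with xᵏ = e is 2, so |⟨x⟩| = 2.

Answer: 2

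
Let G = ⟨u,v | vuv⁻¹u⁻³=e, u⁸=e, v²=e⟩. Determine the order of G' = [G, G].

G' = [G, G] is generated by all commutators. The generator-pair commutators are: [u, v] = u⁶.
The subgroup they normally generate is {e, u², u⁴, u⁶}, of order 4.
Check: |G/G'| = 16/4 = 4 is the order of the abelianisation.

Answer: 4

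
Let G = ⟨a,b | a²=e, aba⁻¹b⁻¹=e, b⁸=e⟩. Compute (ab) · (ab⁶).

Compute (ab) · (ab⁶) by multiplying left to right and reducing via the relations at each step:
  (ab) · a = b
  b · b⁶ = b⁷

Answer: b⁷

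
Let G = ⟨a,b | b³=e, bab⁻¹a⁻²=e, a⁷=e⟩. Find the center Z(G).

An element z ∈ Z(G) iff z commutes with every generator.
For example e is central: e·a = a = a·e; e·b = b = b·e.
Whereas a ∉ Z(G) since a·b = ab ≠ a²b = b·a.
Checking each of the 21 elements this way gives Z(G) = {e}, of order 1.

Answer: {e}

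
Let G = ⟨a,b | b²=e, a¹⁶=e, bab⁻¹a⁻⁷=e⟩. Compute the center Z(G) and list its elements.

An element z ∈ Z(G) iff z commutes with every generator.
For example a⁸ is central: (a⁸)·a = a⁹ = a·(a⁸); (a⁸)·b = a⁸b = b·(a⁸).
Whereas a ∉ Z(G) since a·b = ab ≠ a⁷b = b·a.
Checking each of the 32 elements this way gives Z(G) = {e, a⁸}, of order 2.

Answer: {e, a⁸}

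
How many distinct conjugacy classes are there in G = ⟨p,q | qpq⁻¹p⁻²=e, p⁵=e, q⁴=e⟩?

The conjugacy classes (representative and size) are:
  [e] (size 1), [p⁴] (size 4), [p²q] (size 5), [q²] (size 5), [p³q³] (size 5).
Class equation: 1 + 4 + 5 + 5 + 5 = 20 = |G|. So G has 5 conjugacy classes.

Answer: 5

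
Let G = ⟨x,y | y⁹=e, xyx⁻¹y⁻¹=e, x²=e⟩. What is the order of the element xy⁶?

Compute successive powers until reaching e:
  (xy⁶)¹ = xy⁶, (xy⁶)² = y³, (xy⁶)³ = x, (xy⁶)⁴ = y⁶, (xy⁶)⁵ = xy³, (xy⁶)⁶ = e.
The smallest positive k with (xy⁶)ᵏ = e is 6.

Answer: 6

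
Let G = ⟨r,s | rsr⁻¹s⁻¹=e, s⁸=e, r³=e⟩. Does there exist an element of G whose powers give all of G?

|G| = 24. The element rs has order 24 (its powers give 24 distinct elements), so ⟨rs⟩ = G and G is cyclic.

Answer: Yes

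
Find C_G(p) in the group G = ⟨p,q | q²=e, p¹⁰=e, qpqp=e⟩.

⟨p⟩ ⊆ C_G(p) since powers of p commute with p; so |C_G(p)| ≥ |⟨p⟩| = 10.
By orbit–stabilizer, |C_G(p)| = |G| / |conj. class of p| = 20 / 2 = 10.
The 10 elements commuting with p are {e, p, p², p³, p⁴, p⁵, p⁶, p⁷, p⁸, p⁹}.

Answer: {e, p, p², p³, p⁴, p⁵, p⁶, p⁷, p⁸, p⁹}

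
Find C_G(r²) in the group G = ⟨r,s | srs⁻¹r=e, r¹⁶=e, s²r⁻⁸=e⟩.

⟨r²⟩ ⊆ C_G(r²) since powers of r² commute with r²; so |C_G(r²)| ≥ |⟨r²⟩| = 8.
By orbit–stabilizer, |C_G(r²)| = |G| / |conj. class of r²| = 32 / 2 = 16.
The 16 elements commuting with r² are {e, r, r², r³, r⁴, r⁵, r⁶, r⁷, r⁸, r⁹, r¹⁰, r¹¹, r¹², r¹³, r¹⁴, r¹⁵}.

Answer: {e, r, r², r³, r⁴, r⁵, r⁶, r⁷, r⁸, r⁹, r¹⁰, r¹¹, r¹², r¹³, r¹⁴, r¹⁵}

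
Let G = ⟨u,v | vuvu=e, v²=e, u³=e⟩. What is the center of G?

An element z ∈ Z(G) iff z commutes with every generator.
For example e is central: e·u = u = u·e; e·v = v = v·e.
Whereas u ∉ Z(G) since u·v = uv ≠ u²v = v·u.
Checking each of the 6 elements this way gives Z(G) = {e}, of order 1.

Answer: {e}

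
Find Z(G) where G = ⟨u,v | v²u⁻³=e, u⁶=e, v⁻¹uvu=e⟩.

An element z ∈ Z(G) iff z commutes with every generator.
For example u³ is central: (u³)·u = u⁴ = u·(u³); (u³)·v = v⁻¹ = v·(u³).
Whereas u ∉ Z(G) since u·v = uv ≠ u²v⁻¹ = v·u.
Checking each of the 12 elements this way gives Z(G) = {e, u³}, of order 2.

Answer: {e, u³}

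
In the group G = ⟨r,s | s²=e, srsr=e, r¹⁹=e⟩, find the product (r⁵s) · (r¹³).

Compute (r⁵s) · (r¹³) by multiplying left to right and reducing via the relations at each step:
  (r⁵s) · r¹³ = r¹¹s

Answer: r¹¹s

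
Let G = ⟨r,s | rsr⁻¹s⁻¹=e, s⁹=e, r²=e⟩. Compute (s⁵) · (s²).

Compute (s⁵) · (s²) by multiplying left to right and reducing via the relations at each step:
  (s⁵) · s² = s⁷

Answer: s⁷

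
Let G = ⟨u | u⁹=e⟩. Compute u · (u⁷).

Compute u · (u⁷) by multiplying left to right and reducing via the relations at each step:
  u · u⁷ = u⁸

Answer: u⁸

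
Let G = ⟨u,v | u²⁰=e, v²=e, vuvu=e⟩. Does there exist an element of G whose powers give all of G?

Every cyclic group is abelian. But u·v = uv while v·u = u¹⁹v, so u·v ≠ v·u and G is not abelian. Hence G is not cyclic.

Answer: No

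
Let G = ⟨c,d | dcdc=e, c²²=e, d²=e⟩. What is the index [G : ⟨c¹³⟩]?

First find ord(c¹³) by computing successive powers:
  (c¹³)¹ = c¹³, (c¹³)² = c⁴, (c¹³)³ = c¹⁷, (c¹³)⁴ = c⁸, (c¹³)⁵ = c²¹, (c¹³)⁶ = c¹², (c¹³)⁷ = c³, (c¹³)⁸ = c¹⁶, (c¹³)⁹ = c⁷, (c¹³)¹⁰ = c²⁰, (c¹³)¹¹ = c¹¹, (c¹³)¹² = c², (c¹³)¹³ = c¹⁵, (c¹³)¹⁴ = c⁶, (c¹³)¹⁵ = c¹⁹, (c¹³)¹⁶ = c¹⁰, (c¹³)¹⁷ = c, (c¹³)¹⁸ = c¹⁴, (c¹³)¹⁹ = c⁵, (c¹³)²⁰ = c¹⁸, (c¹³)²¹ = c⁹, (c¹³)²² = e.
So |⟨c¹³⟩| = ord(c¹³) = 22. With |G| = 44, by Lagrange [G : ⟨c¹³⟩] = 44/22 = 2.

Answer: 2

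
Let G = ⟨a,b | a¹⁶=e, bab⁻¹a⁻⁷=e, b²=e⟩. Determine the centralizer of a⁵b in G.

⟨a⁵b⟩ ⊆ C_G(a⁵b) since powers of a⁵b commute with a⁵b; so |C_G(a⁵b)| ≥ |⟨a⁵b⟩| = 4.
By orbit–stabilizer, |C_G(a⁵b)| = |G| / |conj. class of a⁵b| = 32 / 8 = 4.
The 4 elements commuting with a⁵b are {e, a⁸, a⁵b, a¹³b}.

Answer: {e, a⁸, a⁵b, a¹³b}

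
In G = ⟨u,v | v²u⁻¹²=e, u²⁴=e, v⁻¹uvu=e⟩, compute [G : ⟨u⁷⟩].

First find ord(u⁷) by computing successive powers:
  (u⁷)¹ = u⁷, (u⁷)² = u¹⁴, (u⁷)³ = u²¹, (u⁷)⁴ = u⁴, (u⁷)⁵ = u¹¹, (u⁷)⁶ = u¹⁸, (u⁷)⁷ = u, (u⁷)⁸ = u⁸, (u⁷)⁹ = u¹⁵, (u⁷)¹⁰ = u²², (u⁷)¹¹ = u⁵, (u⁷)¹² = u¹², (u⁷)¹³ = u¹⁹, (u⁷)¹⁴ = u², (u⁷)¹⁵ = u⁹, (u⁷)¹⁶ = u¹⁶, (u⁷)¹⁷ = u²³, (u⁷)¹⁸ = u⁶, (u⁷)¹⁹ = u¹³, (u⁷)²⁰ = u²⁰, (u⁷)²¹ = u³, (u⁷)²² = u¹⁰, (u⁷)²³ = u¹⁷, (u⁷)²⁴ = e.
So |⟨u⁷⟩| = ord(u⁷) = 24. With |G| = 48, by Lagrange [G : ⟨u⁷⟩] = 48/24 = 2.

Answer: 2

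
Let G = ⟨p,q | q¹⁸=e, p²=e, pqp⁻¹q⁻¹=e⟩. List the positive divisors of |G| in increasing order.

|G| = 36 = 2² · 3². By Lagrange's theorem the order of any subgroup divides 36; the divisors of 36 are 1, 2, 3, 4, 6, 9, 12, 18, 36.

Answer: 1, 2, 3, 4, 6, 9, 12, 18, 36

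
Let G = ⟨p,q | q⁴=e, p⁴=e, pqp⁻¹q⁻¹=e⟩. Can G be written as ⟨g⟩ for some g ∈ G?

|G| = 16, but the maximum element order in G is 4 < 16. No single element generates all of G, so G is not cyclic.

Answer: No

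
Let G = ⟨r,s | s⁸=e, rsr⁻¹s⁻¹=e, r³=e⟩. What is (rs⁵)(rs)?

Compute (rs⁵) · (rs) by multiplying left to right and reducing via the relations at each step:
  (rs⁵) · r = r²s⁵
  (r²s⁵) · s = r²s⁶

Answer: r²s⁶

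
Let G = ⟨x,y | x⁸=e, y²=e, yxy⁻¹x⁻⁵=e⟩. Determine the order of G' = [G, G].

G' = [G, G] is generated by all commutators. The generator-pair commutators are: [x, y] = x⁴.
The subgroup they normally generate is {e, x⁴}, of order 2.
Check: |G/G'| = 16/2 = 8 is the order of the abelianisation.

Answer: 2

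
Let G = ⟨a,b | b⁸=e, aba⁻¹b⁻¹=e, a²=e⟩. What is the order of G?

Enumerate words in the generators, reducing via the relations: the distinct elements are
  {a, b, e, ab, b², b³, b⁴, b⁵, b⁶, b⁷, ab², ab³, ab⁴, ab⁵, ab⁶, ab⁷}.
No further products give new elements, so |G| = 16.

Answer: 16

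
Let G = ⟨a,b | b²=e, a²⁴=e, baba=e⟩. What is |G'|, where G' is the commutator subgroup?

G' = [G, G] is generated by all commutators. The generator-pair commutators are: [a, b] = a².
The subgroup they normally generate is {e, a², a⁴, a⁶, a⁸, a¹⁰, a¹², a¹⁴, a¹⁶, a¹⁸, a²⁰, a²²}, of order 12.
Check: |G/G'| = 48/12 = 4 is the order of the abelianisation.

Answer: 12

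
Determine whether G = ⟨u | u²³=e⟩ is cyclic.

|G| = 23. The element u has order 23 (its powers give 23 distinct elements), so ⟨u⟩ = G and G is cyclic.

Answer: Yes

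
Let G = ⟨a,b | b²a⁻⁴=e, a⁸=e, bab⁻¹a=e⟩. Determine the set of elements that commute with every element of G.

An element z ∈ Z(G) iff z commutes with every generator.
For example a⁴ is central: (a⁴)·a = a⁵ = a·(a⁴); (a⁴)·b = b⁻¹ = b·(a⁴).
Whereas a ∉ Z(G) since a·b = ab ≠ a³b⁻¹ = b·a.
Checking each of the 16 elements this way gives Z(G) = {e, a⁴}, of order 2.

Answer: {e, a⁴}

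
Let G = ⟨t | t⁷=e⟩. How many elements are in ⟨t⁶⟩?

|⟨t⁶⟩| equals the order of t⁶. Compute successive powers until reaching e:
  (t⁶)¹ = t⁶, (t⁶)² = t⁵, (t⁶)³ = t⁴, (t⁶)⁴ = t³, (t⁶)⁵ = t², (t⁶)⁶ = t, (t⁶)⁷ = e.
The smallest positive k with (t⁶)ᵏ = e is 7, so |⟨t⁶⟩| = 7.

Answer: 7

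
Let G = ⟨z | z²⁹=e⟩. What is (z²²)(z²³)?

Compute (z²²) · (z²³) by multiplying left to right and reducing via the relations at each step:
  (z²²) · z²³ = z¹⁶

Answer: z¹⁶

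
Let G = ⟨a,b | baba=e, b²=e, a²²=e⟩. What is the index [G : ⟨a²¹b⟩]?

First find ord(a²¹b) by computing successive powers:
  (a²¹b)¹ = a²¹b, (a²¹b)² = e.
So |⟨a²¹b⟩| = ord(a²¹b) = 2. With |G| = 44, by Lagrange [G : ⟨a²¹b⟩] = 44/2 = 22.

Answer: 22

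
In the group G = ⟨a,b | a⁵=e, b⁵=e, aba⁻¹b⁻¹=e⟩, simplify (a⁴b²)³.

Compute successive powers of (a⁴b²), reducing at each step:
  (a⁴b²)²: (a⁴b²) · a⁴ = a³b²;   (a³b²) · b² = a³b⁴
  (a⁴b²)³: (a³b⁴) · a⁴ = a²b⁴;   (a²b⁴) · b² = a²b

Answer: a²b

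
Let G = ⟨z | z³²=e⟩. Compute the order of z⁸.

Compute successive powers until reaching e:
  (z⁸)¹ = z⁸, (z⁸)² = z¹⁶, (z⁸)³ = z²⁴, (z⁸)⁴ = e.
The smallest positive k with (z⁸)ᵏ = e is 4.

Answer: 4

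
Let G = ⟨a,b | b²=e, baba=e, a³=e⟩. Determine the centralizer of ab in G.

⟨ab⟩ ⊆ C_G(ab) since powers of ab commute with ab; so |C_G(ab)| ≥ |⟨ab⟩| = 2.
By orbit–stabilizer, |C_G(ab)| = |G| / |conj. class of ab| = 6 / 3 = 2.
The 2 elements commuting with ab are {e, ab}.

Answer: {e, ab}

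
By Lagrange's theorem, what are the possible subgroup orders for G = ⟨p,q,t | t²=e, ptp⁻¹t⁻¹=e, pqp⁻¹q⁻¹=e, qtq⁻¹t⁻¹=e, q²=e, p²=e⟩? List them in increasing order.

|G| = 8 = 2³. By Lagrange's theorem the order of any subgroup divides 8; the divisors of 8 are 1, 2, 4, 8.

Answer: 1, 2, 4, 8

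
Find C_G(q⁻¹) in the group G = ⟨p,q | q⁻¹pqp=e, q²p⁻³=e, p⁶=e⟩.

⟨q⁻¹⟩ ⊆ C_G(q⁻¹) since powers of q⁻¹ commute with q⁻¹; so |C_G(q⁻¹)| ≥ |⟨q⁻¹⟩| = 4.
By orbit–stabilizer, |C_G(q⁻¹)| = |G| / |conj. class of q⁻¹| = 12 / 3 = 4.
The 4 elements commuting with q⁻¹ are {e, p³, q, q⁻¹}.

Answer: {e, p³, q, q⁻¹}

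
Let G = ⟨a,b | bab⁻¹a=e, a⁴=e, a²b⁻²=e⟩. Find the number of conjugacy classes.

The conjugacy classes (representative and size) are:
  [e] (size 1), [a³] (size 2), [a²] (size 1), [b⁻¹] (size 2), [ab] (size 2).
Class equation: 1 + 2 + 1 + 2 + 2 = 8 = |G|. So G has 5 conjugacy classes.

Answer: 5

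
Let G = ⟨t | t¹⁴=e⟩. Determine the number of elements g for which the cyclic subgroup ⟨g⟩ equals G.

G is cyclic of order 14. An element generates G iff its order is 14, and a cyclic group of order 14 has exactly φ(14) = 6 such elements.

Answer: 6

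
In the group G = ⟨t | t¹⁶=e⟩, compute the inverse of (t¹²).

The order of (t¹²) is 4 (smallest k with (t¹²)ᵏ = e), so (t¹²)⁻¹ = (t¹²)³ = t⁴.
Check: (t¹²) · (t⁴) → (t¹²) · t⁴ = e, giving e as required.

Answer: t⁴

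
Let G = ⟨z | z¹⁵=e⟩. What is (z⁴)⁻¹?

The order of (z⁴) is 15 (smallest k with (z⁴)ᵏ = e), so (z⁴)⁻¹ = (z⁴)¹⁴ = z¹¹.
Check: (z⁴) · (z¹¹) → (z⁴) · z¹¹ = e, giving e as required.

Answer: z¹¹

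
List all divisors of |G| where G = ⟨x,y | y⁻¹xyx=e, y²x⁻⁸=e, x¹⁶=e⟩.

|G| = 32 = 2⁵. By Lagrange's theorem the order of any subgroup divides 32; the divisors of 32 are 1, 2, 4, 8, 16, 32.

Answer: 1, 2, 4, 8, 16, 32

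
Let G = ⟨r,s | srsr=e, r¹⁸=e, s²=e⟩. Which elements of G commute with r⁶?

⟨r⁶⟩ ⊆ C_G(r⁶) since powers of r⁶ commute with r⁶; so |C_G(r⁶)| ≥ |⟨r⁶⟩| = 3.
By orbit–stabilizer, |C_G(r⁶)| = |G| / |conj. class of r⁶| = 36 / 2 = 18.
The 18 elements commuting with r⁶ are {e, r, r², r³, r⁴, r⁵, r⁶, r⁷, r⁸, r⁹, r¹⁰, r¹¹, r¹², r¹³, r¹⁴, r¹⁵, r¹⁶, r¹⁷}.

Answer: {e, r, r², r³, r⁴, r⁵, r⁶, r⁷, r⁸, r⁹, r¹⁰, r¹¹, r¹², r¹³, r¹⁴, r¹⁵, r¹⁶, r¹⁷}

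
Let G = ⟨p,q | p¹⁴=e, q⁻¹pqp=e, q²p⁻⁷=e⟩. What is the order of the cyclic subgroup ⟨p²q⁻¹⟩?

|⟨p²q⁻¹⟩| equals the order of p²q⁻¹. Compute successive powers until reaching e:
  (p²q⁻¹)¹ = p²q⁻¹, (p²q⁻¹)² = p⁷, (p²q⁻¹)³ = p²q, (p²q⁻¹)⁴ = e.
The smallest positive k with (p²q⁻¹)ᵏ = e is 4, so |⟨p²q⁻¹⟩| = 4.

Answer: 4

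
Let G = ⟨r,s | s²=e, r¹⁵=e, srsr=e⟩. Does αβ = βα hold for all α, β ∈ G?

r·s = rs but s·r = r¹⁴s, so r·s ≠ s·r and G is not abelian.

Answer: No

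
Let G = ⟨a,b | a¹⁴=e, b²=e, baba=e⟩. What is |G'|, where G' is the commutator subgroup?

G' = [G, G] is generated by all commutators. The generator-pair commutators are: [a, b] = a².
The subgroup they normally generate is {e, a², a⁴, a⁶, a⁸, a¹⁰, a¹²}, of order 7.
Check: |G/G'| = 28/7 = 4 is the order of the abelianisation.

Answer: 7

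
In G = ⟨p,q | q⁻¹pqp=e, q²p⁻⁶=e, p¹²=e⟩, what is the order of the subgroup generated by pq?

|⟨pq⟩| equals the order of pq. Compute successive powers until reaching e:
  (pq)¹ = pq, (pq)² = p⁶, (pq)³ = pq⁻¹, (pq)⁴ = e.
The smallest positive k with (pq)ᵏ = e is 4, so |⟨pq⟩| = 4.

Answer: 4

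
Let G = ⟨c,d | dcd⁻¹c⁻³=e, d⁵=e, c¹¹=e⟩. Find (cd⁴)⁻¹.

The order of (cd⁴) is 5 (smallest k with (cd⁴)ᵏ = e), so (cd⁴)⁻¹ = (cd⁴)⁴ = c⁸d.
Check: (cd⁴) · (c⁸d) → (cd⁴) · c⁸ = d⁴;   (d⁴) · d = e, giving e as required.

Answer: c⁸d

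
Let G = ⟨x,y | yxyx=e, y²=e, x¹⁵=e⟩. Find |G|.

Enumerate words in the generators, reducing via the relations: the distinct elements are
  {e, x, y, xy, x², x³, x⁴, x⁵, x⁶, x⁷, x⁸, x⁹, x²y, x³y, x¹², x¹³, x¹¹, x¹⁰, x¹⁴, x⁴y, x⁵y, x⁶y, x⁷y, x⁸y, x⁹y, x¹²y, x¹³y, x¹¹y, x¹⁰y, x¹⁴y}.
No further products give new elements, so |G| = 30.

Answer: 30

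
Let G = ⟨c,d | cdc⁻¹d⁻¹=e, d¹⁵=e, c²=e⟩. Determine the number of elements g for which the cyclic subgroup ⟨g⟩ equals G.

G is cyclic of order 30. An element generates G iff its order is 30, and a cyclic group of order 30 has exactly φ(30) = 8 such elements.

Answer: 8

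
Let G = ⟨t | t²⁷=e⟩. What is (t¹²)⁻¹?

The order of (t¹²) is 9 (smallest k with (t¹²)ᵏ = e), so (t¹²)⁻¹ = (t¹²)⁸ = t¹⁵.
Check: (t¹²) · (t¹⁵) → (t¹²) · t¹⁵ = e, giving e as required.

Answer: t¹⁵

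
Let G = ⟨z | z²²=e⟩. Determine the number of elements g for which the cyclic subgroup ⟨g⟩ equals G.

G is cyclic of order 22. An element generates G iff its order is 22, and a cyclic group of order 22 has exactly φ(22) = 10 such elements.

Answer: 10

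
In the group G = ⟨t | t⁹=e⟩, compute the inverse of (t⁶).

The order of (t⁶) is 3 (smallest k with (t⁶)ᵏ = e), so (t⁶)⁻¹ = (t⁶)² = t³.
Check: (t⁶) · (t³) → (t⁶) · t³ = e, giving e as required.

Answer: t³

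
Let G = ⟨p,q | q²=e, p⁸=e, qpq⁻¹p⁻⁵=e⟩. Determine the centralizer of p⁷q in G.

⟨p⁷q⟩ ⊆ C_G(p⁷q) since powers of p⁷q commute with p⁷q; so |C_G(p⁷q)| ≥ |⟨p⁷q⟩| = 8.
By orbit–stabilizer, |C_G(p⁷q)| = |G| / |conj. class of p⁷q| = 16 / 2 = 8.
The 8 elements commuting with p⁷q are {e, p², p⁴, p⁶, p⁵q, pq, p⁷q, p³q}.

Answer: {e, p², p⁴, p⁶, p⁵q, pq, p⁷q, p³q}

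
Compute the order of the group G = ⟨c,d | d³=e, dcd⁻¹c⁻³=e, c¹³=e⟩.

Enumerate words in the generators, reducing via the relations: the distinct elements are
  {c, d, e, cd, c², c³, c⁴, c⁵, c⁶, c⁷, c⁸, c⁹, d², cd², c²d, c³d, c¹², c¹¹, c¹⁰, c⁴d, c⁵d, c⁶d, c⁷d, c⁸d, c⁹d, c²d², c³d², c¹²d, c¹¹d, c¹⁰d, c⁴d², c⁵d², c⁶d², c⁷d², c⁸d², c⁹d², c¹²d², c¹¹d², c¹⁰d²}.
No further products give new elements, so |G| = 39.

Answer: 39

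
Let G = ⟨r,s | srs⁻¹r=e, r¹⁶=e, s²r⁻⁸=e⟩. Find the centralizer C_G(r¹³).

⟨r¹³⟩ ⊆ C_G(r¹³) since powers of r¹³ commute with r¹³; so |C_G(r¹³)| ≥ |⟨r¹³⟩| = 16.
By orbit–stabilizer, |C_G(r¹³)| = |G| / |conj. class of r¹³| = 32 / 2 = 16.
The 16 elements commuting with r¹³ are {e, r, r², r³, r⁴, r⁵, r⁶, r⁷, r⁸, r⁹, r¹⁰, r¹¹, r¹², r¹³, r¹⁴, r¹⁵}.

Answer: {e, r, r², r³, r⁴, r⁵, r⁶, r⁷, r⁸, r⁹, r¹⁰, r¹¹, r¹², r¹³, r¹⁴, r¹⁵}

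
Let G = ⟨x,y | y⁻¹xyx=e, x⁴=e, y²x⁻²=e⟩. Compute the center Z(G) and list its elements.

An element z ∈ Z(G) iff z commutes with every generator.
For example x² is central: (x²)·x = x³ = x·(x²); (x²)·y = y⁻¹ = y·(x²).
Whereas x ∉ Z(G) since x·y = xy ≠ xy⁻¹ = y·x.
Checking each of the 8 elements this way gives Z(G) = {e, x²}, of order 2.

Answer: {e, x²}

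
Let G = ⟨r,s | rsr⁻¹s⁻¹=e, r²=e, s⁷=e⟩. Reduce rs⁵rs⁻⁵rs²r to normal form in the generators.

Multiply left to right, reducing at each step:
  r · s⁵ = rs⁵
  (rs⁵) · r = s⁵
  (s⁵) · s⁻⁵ = e
  e · r = r
  r · s² = rs²
  (rs²) · r = s²

Answer: s²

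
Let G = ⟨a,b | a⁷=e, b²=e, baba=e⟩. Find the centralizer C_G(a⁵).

⟨a⁵⟩ ⊆ C_G(a⁵) since powers of a⁵ commute with a⁵; so |C_G(a⁵)| ≥ |⟨a⁵⟩| = 7.
By orbit–stabilizer, |C_G(a⁵)| = |G| / |conj. class of a⁵| = 14 / 2 = 7.
The 7 elements commuting with a⁵ are {e, a, a², a³, a⁴, a⁵, a⁶}.

Answer: {e, a, a², a³, a⁴, a⁵, a⁶}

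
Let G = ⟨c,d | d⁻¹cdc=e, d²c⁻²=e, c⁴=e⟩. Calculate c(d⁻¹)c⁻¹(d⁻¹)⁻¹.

[c, (d⁻¹)] = c·(d⁻¹)·c⁻¹·(d⁻¹)⁻¹.
  c · (d⁻¹) = cd⁻¹
  (cd⁻¹) · (c³) = d
  d · d = c²

Answer: c²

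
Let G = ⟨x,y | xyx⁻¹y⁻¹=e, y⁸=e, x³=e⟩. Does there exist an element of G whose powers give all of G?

|G| = 24. The element xy has order 24 (its powers give 24 distinct elements), so ⟨xy⟩ = G and G is cyclic.

Answer: Yes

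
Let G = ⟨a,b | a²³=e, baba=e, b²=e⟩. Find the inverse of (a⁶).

The order of (a⁶) is 23 (smallest k with (a⁶)ᵏ = e), so (a⁶)⁻¹ = (a⁶)²² = a¹⁷.
Check: (a⁶) · (a¹⁷) → (a⁶) · a¹⁷ = e, giving e as required.

Answer: a¹⁷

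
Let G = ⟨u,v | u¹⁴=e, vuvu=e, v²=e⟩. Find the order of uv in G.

Compute successive powers until reaching e:
  (uv)¹ = uv, (uv)² = e.
The smallest positive k with (uv)ᵏ = e is 2.

Answer: 2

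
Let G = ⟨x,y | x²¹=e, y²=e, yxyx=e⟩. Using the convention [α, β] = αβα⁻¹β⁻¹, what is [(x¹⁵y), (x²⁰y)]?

[(x¹⁵y), (x²⁰y)] = (x¹⁵y)·(x²⁰y)·(x¹⁵y)⁻¹·(x²⁰y)⁻¹.
  (x¹⁵y) · (x²⁰y) = x¹⁶
  (x¹⁶) · (x¹⁵y) = x¹⁰y
  (x¹⁰y) · (x²⁰y) = x¹¹

Answer: x¹¹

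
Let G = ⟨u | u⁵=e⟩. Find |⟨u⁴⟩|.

|⟨u⁴⟩| equals the order of u⁴. Compute successive powers until reaching e:
  (u⁴)¹ = u⁴, (u⁴)² = u³, (u⁴)³ = u², (u⁴)⁴ = u, (u⁴)⁵ = e.
The smallest positive k with (u⁴)ᵏ = e is 5, so |⟨u⁴⟩| = 5.

Answer: 5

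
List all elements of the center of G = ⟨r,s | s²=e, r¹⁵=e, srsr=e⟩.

An element z ∈ Z(G) iff z commutes with every generator.
For example e is central: e·r = r = r·e; e·s = s = s·e.
Whereas r ∉ Z(G) since r·s = rs ≠ r¹⁴s = s·r.
Checking each of the 30 elements this way gives Z(G) = {e}, of order 1.

Answer: {e}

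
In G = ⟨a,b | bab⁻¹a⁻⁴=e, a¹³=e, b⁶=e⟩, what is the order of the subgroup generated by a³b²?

|⟨a³b²⟩| equals the order of a³b². Compute successive powers until reaching e:
  (a³b²)¹ = a³b², (a³b²)² = a¹²b⁴, (a³b²)³ = e.
The smallest positive k with (a³b²)ᵏ = e is 3, so |⟨a³b²⟩| = 3.

Answer: 3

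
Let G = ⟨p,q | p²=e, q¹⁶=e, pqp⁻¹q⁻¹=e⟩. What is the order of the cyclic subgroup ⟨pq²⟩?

|⟨pq²⟩| equals the order of pq². Compute successive powers until reaching e:
  (pq²)¹ = pq², (pq²)² = q⁴, (pq²)³ = pq⁶, (pq²)⁴ = q⁸, (pq²)⁵ = pq¹⁰, (pq²)⁶ = q¹², (pq²)⁷ = pq¹⁴, (pq²)⁸ = e.
The smallest positive k with (pq²)ᵏ = e is 8, so |⟨pq²⟩| = 8.

Answer: 8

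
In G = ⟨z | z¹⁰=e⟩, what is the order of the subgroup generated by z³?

|⟨z³⟩| equals the order of z³. Compute successive powers until reaching e:
  (z³)¹ = z³, (z³)² = z⁶, (z³)³ = z⁹, (z³)⁴ = z², (z³)⁵ = z⁵, (z³)⁶ = z⁸, (z³)⁷ = z, (z³)⁸ = z⁴, (z³)⁹ = z⁷, (z³)¹⁰ = e.
The smallest positive k with (z³)ᵏ = e is 10, so |⟨z³⟩| = 10.

Answer: 10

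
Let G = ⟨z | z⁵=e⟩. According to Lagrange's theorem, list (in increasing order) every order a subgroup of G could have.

|G| = 5 = 5. By Lagrange's theorem the order of any subgroup divides 5; the divisors of 5 are 1, 5.

Answer: 1, 5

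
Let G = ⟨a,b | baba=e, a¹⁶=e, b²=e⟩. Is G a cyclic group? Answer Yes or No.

Every cyclic group is abelian. But a·b = ab while b·a = a¹⁵b, so a·b ≠ b·a and G is not abelian. Hence G is not cyclic.

Answer: No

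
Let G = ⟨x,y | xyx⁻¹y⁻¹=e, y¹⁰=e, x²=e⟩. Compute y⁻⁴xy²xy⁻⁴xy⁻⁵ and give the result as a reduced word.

Multiply left to right, reducing at each step:
  (y⁶) · x = xy⁶
  (xy⁶) · y² = xy⁸
  (xy⁸) · x = y⁸
  (y⁸) · y⁻⁴ = y⁴
  (y⁴) · x = xy⁴
  (xy⁴) · y⁻⁵ = xy⁹

Answer: xy⁹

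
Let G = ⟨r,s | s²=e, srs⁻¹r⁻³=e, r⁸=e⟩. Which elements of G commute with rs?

⟨rs⟩ ⊆ C_G(rs) since powers of rs commute with rs; so |C_G(rs)| ≥ |⟨rs⟩| = 4.
By orbit–stabilizer, |C_G(rs)| = |G| / |conj. class of rs| = 16 / 4 = 4.
The 4 elements commuting with rs are {e, r⁴, rs, r⁵s}.

Answer: {e, r⁴, rs, r⁵s}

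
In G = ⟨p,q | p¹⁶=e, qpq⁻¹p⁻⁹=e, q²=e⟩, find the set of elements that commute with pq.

⟨pq⟩ ⊆ C_G(pq) since powers of pq commute with pq; so |C_G(pq)| ≥ |⟨pq⟩| = 16.
By orbit–stabilizer, |C_G(pq)| = |G| / |conj. class of pq| = 32 / 2 = 16.
The 16 elements commuting with pq are {e, p², p⁴, p⁶, p⁸, p¹⁰, p¹², p¹⁴, p⁹q, pq, p¹¹q, p³q, p¹³q, p⁵q, p¹⁵q, p⁷q}.

Answer: {e, p², p⁴, p⁶, p⁸, p¹⁰, p¹², p¹⁴, p⁹q, pq, p¹¹q, p³q, p¹³q, p⁵q, p¹⁵q, p⁷q}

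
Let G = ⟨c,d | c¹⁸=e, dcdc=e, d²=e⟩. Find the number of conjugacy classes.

The conjugacy classes (representative and size) are:
  [e] (size 1), [c] (size 2), [c²] (size 2), [c³] (size 2), [c¹⁴] (size 2), [c⁵] (size 2), [c¹²] (size 2), [c⁷] (size 2), [c¹⁰] (size 2), [c⁹] (size 1), [c¹⁰d] (size 9), [cd] (size 9).
Class equation: 1 + 2 + 2 + 2 + 2 + 2 + 2 + 2 + 2 + 1 + 9 + 9 = 36 = |G|. So G has 12 conjugacy classes.

Answer: 12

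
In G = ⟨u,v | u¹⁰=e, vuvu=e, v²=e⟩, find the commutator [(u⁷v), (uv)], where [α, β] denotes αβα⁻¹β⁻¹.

[(u⁷v), (uv)] = (u⁷v)·(uv)·(u⁷v)⁻¹·(uv)⁻¹.
  (u⁷v) · (uv) = u⁶
  (u⁶) · (u⁷v) = u³v
  (u³v) · (uv) = u²

Answer: u²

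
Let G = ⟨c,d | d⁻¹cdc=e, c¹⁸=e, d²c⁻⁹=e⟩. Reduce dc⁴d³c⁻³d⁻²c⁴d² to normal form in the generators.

Multiply left to right, reducing at each step:
  d · c⁴ = c⁵d⁻¹
  (c⁵d⁻¹) · d³ = c¹⁴
  (c¹⁴) · c⁻³ = c¹¹
  (c¹¹) · d⁻² = c²
  (c²) · c⁴ = c⁶
  (c⁶) · d² = c¹⁵

Answer: c¹⁵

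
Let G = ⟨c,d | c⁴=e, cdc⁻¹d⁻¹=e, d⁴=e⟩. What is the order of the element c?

Compute successive powers until reaching e:
  c¹ = c, c² = c², c³ = c³, c⁴ = e.
The smallest positive k with cᵏ = e is 4.

Answer: 4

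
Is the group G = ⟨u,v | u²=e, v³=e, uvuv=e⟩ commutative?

u·v = uv but v·u = uv², so u·v ≠ v·u and G is not abelian.

Answer: No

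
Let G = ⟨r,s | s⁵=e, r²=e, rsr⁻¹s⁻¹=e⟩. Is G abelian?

Each pair of generators commutes: r·s = rs = s·r. Since the generators pairwise commute, every element of G commutes with every other, so G is abelian.

Answer: Yes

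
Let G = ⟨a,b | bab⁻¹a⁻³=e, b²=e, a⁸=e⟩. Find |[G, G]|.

G' = [G, G] is generated by all commutators. The generator-pair commutators are: [a, b] = a⁶.
The subgroup they normally generate is {e, a², a⁴, a⁶}, of order 4.
Check: |G/G'| = 16/4 = 4 is the order of the abelianisation.

Answer: 4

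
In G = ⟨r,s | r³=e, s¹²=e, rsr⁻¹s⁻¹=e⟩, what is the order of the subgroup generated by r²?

|⟨r²⟩| equals the order of r². Compute successive powers until reaching e:
  (r²)¹ = r², (r²)² = r, (r²)³ = e.
The smallest positive k with (r²)ᵏ = e is 3, so |⟨r²⟩| = 3.

Answer: 3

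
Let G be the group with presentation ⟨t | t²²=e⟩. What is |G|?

G is generated by a single element, so G is cyclic. The relator gives t²² = e and no smaller power is forced to be e, so the 22 powers {e, t, t², t³, t⁴, t⁵, t⁶, t⁷, t⁸, t⁹, t²¹, t²⁰, t¹², t¹³, t¹¹, t¹⁰, t¹⁴, t¹⁵, t¹⁶, t¹⁷, t¹⁸, t¹⁹} are distinct. Hence |G| = 22.

Answer: 22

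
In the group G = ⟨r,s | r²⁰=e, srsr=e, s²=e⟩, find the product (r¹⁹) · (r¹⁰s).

Compute (r¹⁹) · (r¹⁰s) by multiplying left to right and reducing via the relations at each step:
  (r¹⁹) · r¹⁰ = r⁹
  (r⁹) · s = r⁹s

Answer: r⁹s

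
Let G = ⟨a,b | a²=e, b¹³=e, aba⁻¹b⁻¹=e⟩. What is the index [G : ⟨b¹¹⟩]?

First find ord(b¹¹) by computing successive powers:
  (b¹¹)¹ = b¹¹, (b¹¹)² = b⁹, (b¹¹)³ = b⁷, (b¹¹)⁴ = b⁵, (b¹¹)⁵ = b³, (b¹¹)⁶ = b, (b¹¹)⁷ = b¹², (b¹¹)⁸ = b¹⁰, (b¹¹)⁹ = b⁸, (b¹¹)¹⁰ = b⁶, (b¹¹)¹¹ = b⁴, (b¹¹)¹² = b², (b¹¹)¹³ = e.
So |⟨b¹¹⟩| = ord(b¹¹) = 13. With |G| = 26, by Lagrange [G : ⟨b¹¹⟩] = 26/13 = 2.

Answer: 2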